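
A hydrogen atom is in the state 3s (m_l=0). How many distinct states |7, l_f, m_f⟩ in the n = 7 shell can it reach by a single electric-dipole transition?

3

E1 requires Δl = ±1, so l_f ∈ {-1, 1}; with 0 ≤ l_f ≤ n_f−1 = 6, the allowed l_f values are {1}.
For l_f = 1: m_f ∈ {m_i−1, m_i, m_i+1} ∩ [−1, 1] = {-1, 0, 1} → 3 states.
Total: 3.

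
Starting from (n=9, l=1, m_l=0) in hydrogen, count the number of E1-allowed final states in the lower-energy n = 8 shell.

E1 requires Δl = ±1, so l_f ∈ {0, 2}; with 0 ≤ l_f ≤ n_f−1 = 7, the allowed l_f values are {0, 2}.
For l_f = 0: m_f ∈ {m_i−1, m_i, m_i+1} ∩ [−0, 0] = {0} → 1 state.
For l_f = 2: m_f ∈ {m_i−1, m_i, m_i+1} ∩ [−2, 2] = {-1, 0, 1} → 3 states.
Total: 4.

4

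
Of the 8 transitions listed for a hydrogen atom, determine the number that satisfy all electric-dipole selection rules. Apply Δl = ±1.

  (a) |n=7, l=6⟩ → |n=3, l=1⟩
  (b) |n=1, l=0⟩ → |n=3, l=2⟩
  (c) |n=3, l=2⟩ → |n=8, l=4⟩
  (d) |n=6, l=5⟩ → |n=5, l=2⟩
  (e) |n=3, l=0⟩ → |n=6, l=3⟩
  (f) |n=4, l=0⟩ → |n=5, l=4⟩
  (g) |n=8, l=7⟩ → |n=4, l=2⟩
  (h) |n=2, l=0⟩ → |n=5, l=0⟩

(a) forbidden — Δl = -5 (E1 requires Δl = ±1)
(b) forbidden — Δl = +2 (E1 requires Δl = ±1)
(c) forbidden — Δl = +2 (E1 requires Δl = ±1)
(d) forbidden — Δl = -3 (E1 requires Δl = ±1)
(e) forbidden — Δl = +3 (E1 requires Δl = ±1)
(f) forbidden — Δl = +4 (E1 requires Δl = ±1)
(g) forbidden — Δl = -5 (E1 requires Δl = ±1)
(h) forbidden — Δl = +0 (E1 requires Δl = ±1)
Total allowed: 0 of 8.

0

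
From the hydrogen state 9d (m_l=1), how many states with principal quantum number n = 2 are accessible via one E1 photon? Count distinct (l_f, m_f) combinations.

E1 requires Δl = ±1, so l_f ∈ {1, 3}; with 0 ≤ l_f ≤ n_f−1 = 1, the allowed l_f values are {1}.
For l_f = 1: m_f ∈ {m_i−1, m_i, m_i+1} ∩ [−1, 1] = {0, 1} → 2 states.
Total: 2.

2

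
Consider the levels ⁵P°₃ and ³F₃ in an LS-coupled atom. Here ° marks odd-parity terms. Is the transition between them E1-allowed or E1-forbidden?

forbidden

Parity must change: odd → even — ✓.
ΔS = 0: S: 2 → 1 — ✗.
ΔL = 0, ±1 (not L=0↔0): L: 1 → 3, ΔL = +2 — ✗.
ΔJ = 0, ±1 (not J=0↔0): J: 3 → 3, ΔJ = +0 — ✓.
Rule(s) violated: ΔS, ΔL.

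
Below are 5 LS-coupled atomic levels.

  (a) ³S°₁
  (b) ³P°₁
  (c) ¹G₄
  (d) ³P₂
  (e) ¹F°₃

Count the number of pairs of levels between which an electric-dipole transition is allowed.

3

(a)–(b): forbidden (parity).
(a)–(c): forbidden (ΔS, ΔL, ΔJ).
(a)–(d): allowed.
(a)–(e): forbidden (parity, ΔS, ΔL, ΔJ).
(b)–(c): forbidden (ΔS, ΔL, ΔJ).
(b)–(d): allowed.
(b)–(e): forbidden (parity, ΔS, ΔL, ΔJ).
(c)–(d): forbidden (parity, ΔS, ΔL, ΔJ).
(c)–(e): allowed.
(d)–(e): forbidden (ΔS, ΔL).
Allowed pairs: 3 of 10.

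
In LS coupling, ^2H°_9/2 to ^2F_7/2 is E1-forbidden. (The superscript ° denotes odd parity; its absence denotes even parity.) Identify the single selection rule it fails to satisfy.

Reading off the term symbols: S 1/2→1/2, L 5→3, J 9/2→7/2, parity odd→even.
Parity must change: odd → even — ✓.
ΔS = 0: S: 1/2 → 1/2 — ✓.
ΔL = 0, ±1 (not L=0↔0): L: 5 → 3, ΔL = -2 — ✗.
ΔJ = 0, ±1 (not J=0↔0): J: 9/2 → 7/2, ΔJ = -1 — ✓.

the ΔL = 0, ±1 rule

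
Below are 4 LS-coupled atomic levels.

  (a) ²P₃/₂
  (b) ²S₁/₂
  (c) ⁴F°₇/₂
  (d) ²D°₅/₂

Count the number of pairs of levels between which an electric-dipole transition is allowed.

(a)–(b): forbidden (parity).
(a)–(c): forbidden (ΔS, ΔL, ΔJ).
(a)–(d): allowed.
(b)–(c): forbidden (ΔS, ΔL, ΔJ).
(b)–(d): forbidden (ΔL, ΔJ).
(c)–(d): forbidden (parity, ΔS).
Allowed pairs: 1 of 6.

1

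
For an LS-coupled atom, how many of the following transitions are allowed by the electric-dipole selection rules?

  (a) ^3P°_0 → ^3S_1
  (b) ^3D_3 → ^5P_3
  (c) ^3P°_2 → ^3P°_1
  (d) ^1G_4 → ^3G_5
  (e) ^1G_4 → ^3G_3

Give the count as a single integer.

(a) allowed
(b) forbidden (parity, ΔS fail)
(c) forbidden (parity fails)
(d) forbidden (parity, ΔS fail)
(e) forbidden (parity, ΔS fail)
Total allowed: 1 of 5.

1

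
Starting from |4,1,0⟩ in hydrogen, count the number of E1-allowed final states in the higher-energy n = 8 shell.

E1 requires Δl = ±1, so l_f ∈ {0, 2}; with 0 ≤ l_f ≤ n_f−1 = 7, the allowed l_f values are {0, 2}.
For l_f = 0: m_f ∈ {m_i−1, m_i, m_i+1} ∩ [−0, 0] = {0} → 1 state.
For l_f = 2: m_f ∈ {m_i−1, m_i, m_i+1} ∩ [−2, 2] = {-1, 0, 1} → 3 states.
Total: 4.

4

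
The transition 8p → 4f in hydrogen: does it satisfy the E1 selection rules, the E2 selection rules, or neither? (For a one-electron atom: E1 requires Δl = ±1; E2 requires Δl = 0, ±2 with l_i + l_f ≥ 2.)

E2

Δl = 3 − 1 = +2; l_i + l_f = 4.
E1 (Δl = ±1): not satisfied.
E2 (Δl = 0,±2, l_i+l_f ≥ 2): satisfied.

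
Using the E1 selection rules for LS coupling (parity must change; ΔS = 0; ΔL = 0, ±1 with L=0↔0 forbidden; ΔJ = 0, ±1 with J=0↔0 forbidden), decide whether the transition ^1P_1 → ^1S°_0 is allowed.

Initial level: S=0, L=1, J=1, parity even. Final level: S=0, L=0, J=0, parity odd.
Parity must change: even → odd — satisfied.
ΔS = 0: S: 0 → 0 — satisfied.
ΔL = 0, ±1 (not L=0↔0): L: 1 → 0, ΔL = -1 — satisfied.
ΔJ = 0, ±1 (not J=0↔0): J: 1 → 0, ΔJ = -1 — satisfied.
All four E1 rules are satisfied.

allowed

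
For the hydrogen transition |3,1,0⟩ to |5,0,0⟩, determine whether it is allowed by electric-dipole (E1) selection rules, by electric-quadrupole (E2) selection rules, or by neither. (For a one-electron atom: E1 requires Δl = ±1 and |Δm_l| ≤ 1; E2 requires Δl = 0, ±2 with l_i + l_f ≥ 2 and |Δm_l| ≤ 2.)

E1

Δl = 0 − 1 = -1; l_i + l_f = 1.
Δm_l = +0.
E1 (Δl = ±1, |Δm_l| ≤ 1): satisfied.
E2 (Δl = 0,±2, l_i+l_f ≥ 2, |Δm_l| ≤ 2): not satisfied.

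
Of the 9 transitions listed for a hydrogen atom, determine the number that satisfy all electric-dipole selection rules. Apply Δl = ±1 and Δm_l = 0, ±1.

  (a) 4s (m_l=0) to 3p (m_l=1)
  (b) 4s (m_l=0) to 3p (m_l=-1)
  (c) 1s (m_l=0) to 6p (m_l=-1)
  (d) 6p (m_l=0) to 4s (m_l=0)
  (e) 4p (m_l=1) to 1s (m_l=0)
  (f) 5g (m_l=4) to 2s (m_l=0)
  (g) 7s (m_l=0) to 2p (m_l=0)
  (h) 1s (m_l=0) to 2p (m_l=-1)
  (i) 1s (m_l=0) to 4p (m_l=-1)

8

(a) allowed
(b) allowed
(c) allowed
(d) allowed
(e) allowed
(f) forbidden — Δl = -4 (E1 requires Δl = ±1); Δm_l = -4 (E1 requires Δm_l = 0, ±1)
(g) allowed
(h) allowed
(i) allowed
Total allowed: 8 of 9.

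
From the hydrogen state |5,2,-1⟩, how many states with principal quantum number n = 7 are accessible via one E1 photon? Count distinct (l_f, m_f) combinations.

5

E1 requires Δl = ±1, so l_f ∈ {1, 3}; with 0 ≤ l_f ≤ n_f−1 = 6, the allowed l_f values are {1, 3}.
For l_f = 1: m_f ∈ {m_i−1, m_i, m_i+1} ∩ [−1, 1] = {-1, 0} → 2 states.
For l_f = 3: m_f ∈ {m_i−1, m_i, m_i+1} ∩ [−3, 3] = {-2, -1, 0} → 3 states.
Total: 5.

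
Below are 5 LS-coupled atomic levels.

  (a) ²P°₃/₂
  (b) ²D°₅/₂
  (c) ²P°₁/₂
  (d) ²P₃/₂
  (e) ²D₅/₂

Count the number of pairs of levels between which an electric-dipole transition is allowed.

5

(a)–(b): forbidden (parity).
(a)–(c): forbidden (parity).
(a)–(d): allowed.
(a)–(e): allowed.
(b)–(c): forbidden (parity, ΔJ).
(b)–(d): allowed.
(b)–(e): allowed.
(c)–(d): allowed.
(c)–(e): forbidden (ΔJ).
(d)–(e): forbidden (parity).
Allowed pairs: 5 of 10.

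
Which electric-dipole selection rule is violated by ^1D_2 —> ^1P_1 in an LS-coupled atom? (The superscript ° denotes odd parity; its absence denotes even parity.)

Initial level: S=0, L=2, J=2, parity even. Final level: S=0, L=1, J=1, parity even.
Parity must change: even → even — ✗.
ΔS = 0: S: 0 → 0 — ✓.
ΔL = 0, ±1 (not L=0↔0): L: 2 → 1, ΔL = -1 — ✓.
ΔJ = 0, ±1 (not J=0↔0): J: 2 → 1, ΔJ = -1 — ✓.

parity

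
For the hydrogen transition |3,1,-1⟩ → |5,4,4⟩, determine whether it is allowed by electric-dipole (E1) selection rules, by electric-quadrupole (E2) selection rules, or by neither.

neither

Δl = 4 − 1 = +3; l_i + l_f = 5.
Δm_l = +5.
E1 (Δl = ±1, |Δm_l| ≤ 1): not satisfied.
E2 (Δl = 0,±2, l_i+l_f ≥ 2, |Δm_l| ≤ 2): not satisfied.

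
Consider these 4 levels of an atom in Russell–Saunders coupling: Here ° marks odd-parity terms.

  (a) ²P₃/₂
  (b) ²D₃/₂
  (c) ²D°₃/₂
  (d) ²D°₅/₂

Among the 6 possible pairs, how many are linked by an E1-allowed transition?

4

(a)–(b): forbidden (parity).
(a)–(c): allowed.
(a)–(d): allowed.
(b)–(c): allowed.
(b)–(d): allowed.
(c)–(d): forbidden (parity).
Allowed pairs: 4 of 6.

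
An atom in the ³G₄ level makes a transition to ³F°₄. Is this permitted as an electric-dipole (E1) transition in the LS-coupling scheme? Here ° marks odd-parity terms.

allowed

Reading off the term symbols: S 1→1, L 4→3, J 4→4, parity even→odd.
Parity must change: even → odd — ✓.
ΔS = 0: S: 1 → 1 — ✓.
ΔL = 0, ±1 (not L=0↔0): L: 4 → 3, ΔL = -1 — ✓.
ΔJ = 0, ±1 (not J=0↔0): J: 4 → 4, ΔJ = +0 — ✓.
All four E1 rules are satisfied.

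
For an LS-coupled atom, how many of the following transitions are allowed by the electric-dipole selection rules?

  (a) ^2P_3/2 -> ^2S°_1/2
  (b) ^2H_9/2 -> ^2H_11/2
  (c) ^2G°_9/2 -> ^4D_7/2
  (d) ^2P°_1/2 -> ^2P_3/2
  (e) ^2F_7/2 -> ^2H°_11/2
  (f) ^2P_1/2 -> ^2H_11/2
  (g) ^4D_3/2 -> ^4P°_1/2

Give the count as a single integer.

3

(a) allowed
(b) forbidden (parity fails)
(c) forbidden (ΔS, ΔL fail)
(d) allowed
(e) forbidden (ΔL, ΔJ fail)
(f) forbidden (parity, ΔL, ΔJ fail)
(g) allowed
Total allowed: 3 of 7.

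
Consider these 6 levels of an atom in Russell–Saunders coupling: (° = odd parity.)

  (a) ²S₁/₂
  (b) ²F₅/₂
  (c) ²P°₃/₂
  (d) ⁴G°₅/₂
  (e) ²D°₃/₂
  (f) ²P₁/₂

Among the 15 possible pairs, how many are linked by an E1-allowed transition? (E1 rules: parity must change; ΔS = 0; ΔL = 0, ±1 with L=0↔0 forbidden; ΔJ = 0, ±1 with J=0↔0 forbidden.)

4

(a)–(b): forbidden (parity, ΔL, ΔJ).
(a)–(c): allowed.
(a)–(d): forbidden (ΔS, ΔL, ΔJ).
(a)–(e): forbidden (ΔL).
(a)–(f): forbidden (parity).
(b)–(c): forbidden (ΔL).
(b)–(d): forbidden (ΔS).
(b)–(e): allowed.
(b)–(f): forbidden (parity, ΔL, ΔJ).
(c)–(d): forbidden (parity, ΔS, ΔL).
(c)–(e): forbidden (parity).
(c)–(f): allowed.
(d)–(e): forbidden (parity, ΔS, ΔL).
(d)–(f): forbidden (ΔS, ΔL, ΔJ).
(e)–(f): allowed.
Allowed pairs: 4 of 15.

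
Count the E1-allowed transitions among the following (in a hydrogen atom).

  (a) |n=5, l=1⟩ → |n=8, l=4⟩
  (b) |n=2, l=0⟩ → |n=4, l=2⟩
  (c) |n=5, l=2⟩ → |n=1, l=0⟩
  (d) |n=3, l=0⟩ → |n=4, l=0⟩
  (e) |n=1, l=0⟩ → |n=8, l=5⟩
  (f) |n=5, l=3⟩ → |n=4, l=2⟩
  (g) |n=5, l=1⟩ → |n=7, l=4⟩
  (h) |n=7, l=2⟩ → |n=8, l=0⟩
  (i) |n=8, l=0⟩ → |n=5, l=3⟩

(a) forbidden — Δl = +3 (E1 requires Δl = ±1)
(b) forbidden — Δl = +2 (E1 requires Δl = ±1)
(c) forbidden — Δl = -2 (E1 requires Δl = ±1)
(d) forbidden — Δl = +0 (E1 requires Δl = ±1)
(e) forbidden — Δl = +5 (E1 requires Δl = ±1)
(f) allowed
(g) forbidden — Δl = +3 (E1 requires Δl = ±1)
(h) forbidden — Δl = -2 (E1 requires Δl = ±1)
(i) forbidden — Δl = +3 (E1 requires Δl = ±1)
Total allowed: 1 of 9.

1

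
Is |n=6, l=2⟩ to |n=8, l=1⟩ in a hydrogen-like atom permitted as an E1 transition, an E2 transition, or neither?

E1

Δl = 1 − 2 = -1; l_i + l_f = 3.
E1 (Δl = ±1): satisfied.
E2 (Δl = 0,±2, l_i+l_f ≥ 2): not satisfied.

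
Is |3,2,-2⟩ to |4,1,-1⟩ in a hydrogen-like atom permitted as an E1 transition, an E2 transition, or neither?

Δl = 1 − 2 = -1; l_i + l_f = 3.
Δm_l = +1.
E1 (Δl = ±1, |Δm_l| ≤ 1): satisfied.
E2 (Δl = 0,±2, l_i+l_f ≥ 2, |Δm_l| ≤ 2): not satisfied.

E1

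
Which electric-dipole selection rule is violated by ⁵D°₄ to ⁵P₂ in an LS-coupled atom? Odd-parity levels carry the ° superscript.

the ΔJ = 0, ±1 rule

ΔJ = 0, ±1 (not J=0↔0): J: 4 → 2, ΔJ = -2 — fails.
Parity must change: odd → even — ok.
ΔS = 0: S: 2 → 2 — ok.
ΔL = 0, ±1 (not L=0↔0): L: 2 → 1, ΔL = -1 — ok.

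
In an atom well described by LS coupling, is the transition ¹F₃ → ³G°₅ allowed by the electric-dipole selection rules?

forbidden

Parity must change: even → odd — ✓.
ΔS = 0: S: 0 → 1 — ✗.
ΔL = 0, ±1 (not L=0↔0): L: 3 → 4, ΔL = +1 — ✓.
ΔJ = 0, ±1 (not J=0↔0): J: 3 → 5, ΔJ = +2 — ✗.
Rule(s) violated: ΔS, ΔJ.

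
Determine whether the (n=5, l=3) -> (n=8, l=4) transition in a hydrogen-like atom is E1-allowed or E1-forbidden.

allowed

Initial l = 3, final l = 4, so Δl = +1. E1 requires Δl = ±1: ok.
All E1 selection rules are satisfied.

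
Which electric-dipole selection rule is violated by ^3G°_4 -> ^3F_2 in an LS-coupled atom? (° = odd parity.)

Reading off the term symbols: S 1→1, L 4→3, J 4→2, parity odd→even.
Parity must change: odd → even — satisfied.
ΔS = 0: S: 1 → 1 — satisfied.
ΔL = 0, ±1 (not L=0↔0): L: 4 → 3, ΔL = -1 — satisfied.
ΔJ = 0, ±1 (not J=0↔0): J: 4 → 2, ΔJ = -2 — violated.

the ΔJ = 0, ±1 rule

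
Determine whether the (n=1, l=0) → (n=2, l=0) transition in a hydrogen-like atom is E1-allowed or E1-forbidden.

forbidden

l: 0 → 0 (Δl = +0). Δl = ±1 violated.
The transition is electric-dipole forbidden.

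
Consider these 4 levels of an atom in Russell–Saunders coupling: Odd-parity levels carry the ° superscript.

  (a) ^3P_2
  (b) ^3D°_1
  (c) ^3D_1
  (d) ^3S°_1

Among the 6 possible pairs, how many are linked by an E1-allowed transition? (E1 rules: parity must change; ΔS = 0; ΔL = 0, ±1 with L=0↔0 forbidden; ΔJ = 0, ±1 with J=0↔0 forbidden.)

(a)–(b): allowed.
(a)–(c): forbidden (parity).
(a)–(d): allowed.
(b)–(c): allowed.
(b)–(d): forbidden (parity, ΔL).
(c)–(d): forbidden (ΔL).
Allowed pairs: 3 of 6.

3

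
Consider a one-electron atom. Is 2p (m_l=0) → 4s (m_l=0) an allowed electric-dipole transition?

allowed

Initial l = 1, final l = 0, so Δl = -1. E1 requires Δl = ±1: satisfied.
Δm_l = 0 − (0) = +0. E1 requires Δm_l = 0, ±1: satisfied.
All E1 selection rules are satisfied.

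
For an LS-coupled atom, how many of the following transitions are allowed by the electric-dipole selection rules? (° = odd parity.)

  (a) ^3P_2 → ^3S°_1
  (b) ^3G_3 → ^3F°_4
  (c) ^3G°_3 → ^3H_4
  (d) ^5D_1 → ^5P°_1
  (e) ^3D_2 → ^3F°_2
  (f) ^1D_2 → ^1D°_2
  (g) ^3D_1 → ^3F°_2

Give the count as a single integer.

7

(a) allowed
(b) allowed
(c) allowed
(d) allowed
(e) allowed
(f) allowed
(g) allowed
Total allowed: 7 of 7.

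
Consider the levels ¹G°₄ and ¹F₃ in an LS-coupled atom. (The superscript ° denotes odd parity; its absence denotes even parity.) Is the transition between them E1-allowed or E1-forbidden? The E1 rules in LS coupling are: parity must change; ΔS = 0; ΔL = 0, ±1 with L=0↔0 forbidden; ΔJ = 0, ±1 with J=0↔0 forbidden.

ΔS = 0: S: 0 → 0 — ok.
Parity must change: odd → even — ok.
ΔJ = 0, ±1 (not J=0↔0): J: 4 → 3, ΔJ = -1 — ok.
ΔL = 0, ±1 (not L=0↔0): L: 4 → 3, ΔL = -1 — ok.
All four E1 rules are satisfied.

allowed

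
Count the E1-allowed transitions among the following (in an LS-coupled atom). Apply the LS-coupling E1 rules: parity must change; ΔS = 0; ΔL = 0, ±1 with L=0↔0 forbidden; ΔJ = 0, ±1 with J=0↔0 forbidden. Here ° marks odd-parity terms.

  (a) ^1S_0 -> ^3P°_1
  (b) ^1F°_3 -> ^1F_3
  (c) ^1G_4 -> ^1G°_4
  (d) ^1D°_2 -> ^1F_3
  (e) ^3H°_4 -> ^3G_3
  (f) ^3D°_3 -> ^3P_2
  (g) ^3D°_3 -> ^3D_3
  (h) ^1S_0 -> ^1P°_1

(a) forbidden (ΔS fails)
(b) allowed
(c) allowed
(d) allowed
(e) allowed
(f) allowed
(g) allowed
(h) allowed
Total allowed: 7 of 8.

7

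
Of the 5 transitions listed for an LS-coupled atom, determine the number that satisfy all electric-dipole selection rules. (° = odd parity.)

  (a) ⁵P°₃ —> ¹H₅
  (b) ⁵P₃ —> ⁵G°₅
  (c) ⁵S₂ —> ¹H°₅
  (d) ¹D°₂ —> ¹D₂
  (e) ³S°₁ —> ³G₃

(a) forbidden (ΔS, ΔL, ΔJ fail)
(b) forbidden (ΔL, ΔJ fail)
(c) forbidden (ΔS, ΔL, ΔJ fail)
(d) allowed
(e) forbidden (ΔL, ΔJ fail)
Total allowed: 1 of 5.

1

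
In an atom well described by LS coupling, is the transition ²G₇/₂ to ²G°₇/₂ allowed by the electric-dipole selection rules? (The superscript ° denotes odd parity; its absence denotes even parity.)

Initial level: S=1/2, L=4, J=7/2, parity even. Final level: S=1/2, L=4, J=7/2, parity odd.
Parity must change: even → odd — ✓.
ΔJ = 0, ±1 (not J=0↔0): J: 7/2 → 7/2, ΔJ = +0 — ✓.
ΔS = 0: S: 1/2 → 1/2 — ✓.
ΔL = 0, ±1 (not L=0↔0): L: 4 → 4, ΔL = +0 — ✓.
All four E1 rules are satisfied.

allowed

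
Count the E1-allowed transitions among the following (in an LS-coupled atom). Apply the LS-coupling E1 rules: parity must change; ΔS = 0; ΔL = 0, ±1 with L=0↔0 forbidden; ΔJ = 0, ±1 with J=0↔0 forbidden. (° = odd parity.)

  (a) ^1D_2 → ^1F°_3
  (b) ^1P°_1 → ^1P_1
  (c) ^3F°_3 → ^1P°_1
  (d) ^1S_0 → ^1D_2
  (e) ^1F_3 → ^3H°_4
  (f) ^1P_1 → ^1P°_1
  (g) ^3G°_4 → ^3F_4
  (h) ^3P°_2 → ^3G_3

4

(a) allowed
(b) allowed
(c) forbidden (parity, ΔS, ΔL, ΔJ fail)
(d) forbidden (parity, ΔL, ΔJ fail)
(e) forbidden (ΔS, ΔL fail)
(f) allowed
(g) allowed
(h) forbidden (ΔL fails)
Total allowed: 4 of 8.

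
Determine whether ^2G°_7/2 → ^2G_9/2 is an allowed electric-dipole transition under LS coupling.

allowed

ΔL = 0, ±1 (not L=0↔0): L: 4 → 4, ΔL = +0 — ✓.
Parity must change: odd → even — ✓.
ΔS = 0: S: 1/2 → 1/2 — ✓.
ΔJ = 0, ±1 (not J=0↔0): J: 7/2 → 9/2, ΔJ = +1 — ✓.
All four E1 rules are satisfied.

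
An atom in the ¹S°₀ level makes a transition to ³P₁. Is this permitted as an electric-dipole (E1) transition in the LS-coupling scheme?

Initial level: S=0, L=0, J=0, parity odd. Final level: S=1, L=1, J=1, parity even.
ΔS = 0: S: 0 → 1 — fails.
ΔJ = 0, ±1 (not J=0↔0): J: 0 → 1, ΔJ = +1 — passes.
Parity must change: odd → even — passes.
ΔL = 0, ±1 (not L=0↔0): L: 0 → 1, ΔL = +1 — passes.
Rule(s) violated: ΔS.

forbidden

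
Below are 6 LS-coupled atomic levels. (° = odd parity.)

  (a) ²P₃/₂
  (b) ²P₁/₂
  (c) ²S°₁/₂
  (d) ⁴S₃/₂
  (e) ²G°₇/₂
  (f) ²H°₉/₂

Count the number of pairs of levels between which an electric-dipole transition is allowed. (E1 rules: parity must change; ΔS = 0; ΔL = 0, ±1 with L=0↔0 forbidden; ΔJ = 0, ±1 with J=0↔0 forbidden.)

(a)–(b): forbidden (parity).
(a)–(c): allowed.
(a)–(d): forbidden (parity, ΔS).
(a)–(e): forbidden (ΔL, ΔJ).
(a)–(f): forbidden (ΔL, ΔJ).
(b)–(c): allowed.
(b)–(d): forbidden (parity, ΔS).
(b)–(e): forbidden (ΔL, ΔJ).
(b)–(f): forbidden (ΔL, ΔJ).
(c)–(d): forbidden (ΔS, ΔL).
(c)–(e): forbidden (parity, ΔL, ΔJ).
(c)–(f): forbidden (parity, ΔL, ΔJ).
(d)–(e): forbidden (ΔS, ΔL, ΔJ).
(d)–(f): forbidden (ΔS, ΔL, ΔJ).
(e)–(f): forbidden (parity).
Allowed pairs: 2 of 15.

2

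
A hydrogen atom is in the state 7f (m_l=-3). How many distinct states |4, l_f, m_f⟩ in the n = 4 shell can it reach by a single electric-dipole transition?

E1 requires Δl = ±1, so l_f ∈ {2, 4}; with 0 ≤ l_f ≤ n_f−1 = 3, the allowed l_f values are {2}.
For l_f = 2: m_f ∈ {m_i−1, m_i, m_i+1} ∩ [−2, 2] = {-2} → 1 state.
Total: 1.

1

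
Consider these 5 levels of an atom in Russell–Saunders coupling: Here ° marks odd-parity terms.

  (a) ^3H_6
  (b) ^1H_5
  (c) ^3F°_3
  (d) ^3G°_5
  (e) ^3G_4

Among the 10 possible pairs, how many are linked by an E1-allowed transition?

(a)–(b): forbidden (parity, ΔS).
(a)–(c): forbidden (ΔL, ΔJ).
(a)–(d): allowed.
(a)–(e): forbidden (parity, ΔJ).
(b)–(c): forbidden (ΔS, ΔL, ΔJ).
(b)–(d): forbidden (ΔS).
(b)–(e): forbidden (parity, ΔS).
(c)–(d): forbidden (parity, ΔJ).
(c)–(e): allowed.
(d)–(e): allowed.
Allowed pairs: 3 of 10.

3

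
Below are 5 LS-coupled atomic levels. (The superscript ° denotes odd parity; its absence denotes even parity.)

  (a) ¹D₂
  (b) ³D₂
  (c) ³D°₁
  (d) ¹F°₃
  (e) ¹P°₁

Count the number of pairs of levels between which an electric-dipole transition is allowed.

3

(a)–(b): forbidden (parity, ΔS).
(a)–(c): forbidden (ΔS).
(a)–(d): allowed.
(a)–(e): allowed.
(b)–(c): allowed.
(b)–(d): forbidden (ΔS).
(b)–(e): forbidden (ΔS).
(c)–(d): forbidden (parity, ΔS, ΔJ).
(c)–(e): forbidden (parity, ΔS).
(d)–(e): forbidden (parity, ΔL, ΔJ).
Allowed pairs: 3 of 10.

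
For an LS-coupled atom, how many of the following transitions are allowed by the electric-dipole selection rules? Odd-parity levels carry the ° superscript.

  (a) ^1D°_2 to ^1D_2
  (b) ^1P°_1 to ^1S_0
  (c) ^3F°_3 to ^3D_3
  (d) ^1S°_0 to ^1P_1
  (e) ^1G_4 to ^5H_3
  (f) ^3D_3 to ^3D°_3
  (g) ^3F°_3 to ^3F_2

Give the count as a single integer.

6

(a) allowed
(b) allowed
(c) allowed
(d) allowed
(e) forbidden (parity, ΔS fail)
(f) allowed
(g) allowed
Total allowed: 6 of 7.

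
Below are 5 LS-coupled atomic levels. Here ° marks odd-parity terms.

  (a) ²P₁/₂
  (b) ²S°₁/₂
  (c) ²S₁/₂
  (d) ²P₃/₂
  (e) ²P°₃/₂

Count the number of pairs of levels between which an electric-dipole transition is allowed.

5

(a)–(b): allowed.
(a)–(c): forbidden (parity).
(a)–(d): forbidden (parity).
(a)–(e): allowed.
(b)–(c): forbidden (ΔL).
(b)–(d): allowed.
(b)–(e): forbidden (parity).
(c)–(d): forbidden (parity).
(c)–(e): allowed.
(d)–(e): allowed.
Allowed pairs: 5 of 10.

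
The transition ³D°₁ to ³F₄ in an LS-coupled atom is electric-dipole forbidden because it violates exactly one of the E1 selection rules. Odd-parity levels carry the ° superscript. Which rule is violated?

Initial level: S=1, L=2, J=1, parity odd. Final level: S=1, L=3, J=4, parity even.
ΔS = 0: S: 1 → 1 — passes.
ΔJ = 0, ±1 (not J=0↔0): J: 1 → 4, ΔJ = +3 — fails.
ΔL = 0, ±1 (not L=0↔0): L: 2 → 3, ΔL = +1 — passes.
Parity must change: odd → even — passes.

the ΔJ = 0, ±1 rule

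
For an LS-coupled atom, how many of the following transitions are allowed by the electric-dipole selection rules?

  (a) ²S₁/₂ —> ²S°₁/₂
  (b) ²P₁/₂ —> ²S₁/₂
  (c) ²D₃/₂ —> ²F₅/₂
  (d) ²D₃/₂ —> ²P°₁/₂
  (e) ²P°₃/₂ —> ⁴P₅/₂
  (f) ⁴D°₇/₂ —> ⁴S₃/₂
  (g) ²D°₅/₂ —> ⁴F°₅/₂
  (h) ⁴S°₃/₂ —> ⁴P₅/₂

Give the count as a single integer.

(a) forbidden (ΔL fails)
(b) forbidden (parity fails)
(c) forbidden (parity fails)
(d) allowed
(e) forbidden (ΔS fails)
(f) forbidden (ΔL, ΔJ fail)
(g) forbidden (parity, ΔS fail)
(h) allowed
Total allowed: 2 of 8.

2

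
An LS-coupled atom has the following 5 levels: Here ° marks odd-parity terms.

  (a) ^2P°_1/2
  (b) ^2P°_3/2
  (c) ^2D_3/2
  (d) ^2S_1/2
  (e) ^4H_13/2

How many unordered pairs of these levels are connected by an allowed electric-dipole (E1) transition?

(a)–(b): forbidden (parity).
(a)–(c): allowed.
(a)–(d): allowed.
(a)–(e): forbidden (ΔS, ΔL, ΔJ).
(b)–(c): allowed.
(b)–(d): allowed.
(b)–(e): forbidden (ΔS, ΔL, ΔJ).
(c)–(d): forbidden (parity, ΔL).
(c)–(e): forbidden (parity, ΔS, ΔL, ΔJ).
(d)–(e): forbidden (parity, ΔS, ΔL, ΔJ).
Allowed pairs: 4 of 10.

4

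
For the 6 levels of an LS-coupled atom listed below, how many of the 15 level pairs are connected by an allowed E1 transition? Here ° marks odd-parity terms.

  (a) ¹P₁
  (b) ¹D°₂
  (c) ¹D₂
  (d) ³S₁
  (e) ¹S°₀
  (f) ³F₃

(a)–(b): allowed.
(a)–(c): forbidden (parity).
(a)–(d): forbidden (parity, ΔS).
(a)–(e): allowed.
(a)–(f): forbidden (parity, ΔS, ΔL, ΔJ).
(b)–(c): allowed.
(b)–(d): forbidden (ΔS, ΔL).
(b)–(e): forbidden (parity, ΔL, ΔJ).
(b)–(f): forbidden (ΔS).
(c)–(d): forbidden (parity, ΔS, ΔL).
(c)–(e): forbidden (ΔL, ΔJ).
(c)–(f): forbidden (parity, ΔS).
(d)–(e): forbidden (ΔS, ΔL).
(d)–(f): forbidden (parity, ΔL, ΔJ).
(e)–(f): forbidden (ΔS, ΔL, ΔJ).
Allowed pairs: 3 of 15.

3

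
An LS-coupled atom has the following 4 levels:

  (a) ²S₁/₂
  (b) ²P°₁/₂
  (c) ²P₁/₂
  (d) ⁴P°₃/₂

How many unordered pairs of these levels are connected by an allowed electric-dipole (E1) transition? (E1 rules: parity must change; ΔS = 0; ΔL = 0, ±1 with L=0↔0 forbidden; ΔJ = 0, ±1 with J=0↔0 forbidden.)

2

(a)–(b): allowed.
(a)–(c): forbidden (parity).
(a)–(d): forbidden (ΔS).
(b)–(c): allowed.
(b)–(d): forbidden (parity, ΔS).
(c)–(d): forbidden (ΔS).
Allowed pairs: 2 of 6.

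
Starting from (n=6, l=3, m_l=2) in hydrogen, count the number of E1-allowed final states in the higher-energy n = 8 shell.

5

E1 requires Δl = ±1, so l_f ∈ {2, 4}; with 0 ≤ l_f ≤ n_f−1 = 7, the allowed l_f values are {2, 4}.
For l_f = 2: m_f ∈ {m_i−1, m_i, m_i+1} ∩ [−2, 2] = {1, 2} → 2 states.
For l_f = 4: m_f ∈ {m_i−1, m_i, m_i+1} ∩ [−4, 4] = {1, 2, 3} → 3 states.
Total: 5.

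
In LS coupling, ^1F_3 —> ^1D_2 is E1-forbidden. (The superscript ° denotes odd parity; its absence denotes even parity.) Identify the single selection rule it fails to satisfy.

parity

ΔL = 0, ±1 (not L=0↔0): L: 3 → 2, ΔL = -1 — ✓.
Parity must change: even → even — ✗.
ΔS = 0: S: 0 → 0 — ✓.
ΔJ = 0, ±1 (not J=0↔0): J: 3 → 2, ΔJ = -1 — ✓.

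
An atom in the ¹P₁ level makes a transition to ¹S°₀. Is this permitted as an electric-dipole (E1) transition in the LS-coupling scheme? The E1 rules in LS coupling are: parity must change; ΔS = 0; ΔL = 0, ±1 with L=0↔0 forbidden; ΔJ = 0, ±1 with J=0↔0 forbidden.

allowed

Parity must change: even → odd — ok.
ΔS = 0: S: 0 → 0 — ok.
ΔL = 0, ±1 (not L=0↔0): L: 1 → 0, ΔL = -1 — ok.
ΔJ = 0, ±1 (not J=0↔0): J: 1 → 0, ΔJ = -1 — ok.
All four E1 rules are satisfied.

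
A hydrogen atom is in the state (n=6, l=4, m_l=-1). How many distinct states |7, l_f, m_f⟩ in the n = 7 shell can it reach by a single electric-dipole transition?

E1 requires Δl = ±1, so l_f ∈ {3, 5}; with 0 ≤ l_f ≤ n_f−1 = 6, the allowed l_f values are {3, 5}.
For l_f = 3: m_f ∈ {m_i−1, m_i, m_i+1} ∩ [−3, 3] = {-2, -1, 0} → 3 states.
For l_f = 5: m_f ∈ {m_i−1, m_i, m_i+1} ∩ [−5, 5] = {-2, -1, 0} → 3 states.
Total: 6.

6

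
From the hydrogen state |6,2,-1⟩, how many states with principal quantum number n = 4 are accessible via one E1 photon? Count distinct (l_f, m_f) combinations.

5

E1 requires Δl = ±1, so l_f ∈ {1, 3}; with 0 ≤ l_f ≤ n_f−1 = 3, the allowed l_f values are {1, 3}.
For l_f = 1: m_f ∈ {m_i−1, m_i, m_i+1} ∩ [−1, 1] = {-1, 0} → 2 states.
For l_f = 3: m_f ∈ {m_i−1, m_i, m_i+1} ∩ [−3, 3] = {-2, -1, 0} → 3 states.
Total: 5.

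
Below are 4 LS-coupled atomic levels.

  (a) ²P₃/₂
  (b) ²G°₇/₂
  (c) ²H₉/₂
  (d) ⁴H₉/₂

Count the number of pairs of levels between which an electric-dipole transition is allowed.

1

(a)–(b): forbidden (ΔL, ΔJ).
(a)–(c): forbidden (parity, ΔL, ΔJ).
(a)–(d): forbidden (parity, ΔS, ΔL, ΔJ).
(b)–(c): allowed.
(b)–(d): forbidden (ΔS).
(c)–(d): forbidden (parity, ΔS).
Allowed pairs: 1 of 6.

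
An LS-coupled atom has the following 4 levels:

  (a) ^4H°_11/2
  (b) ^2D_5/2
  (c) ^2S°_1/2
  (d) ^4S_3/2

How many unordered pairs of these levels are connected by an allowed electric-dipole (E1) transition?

(a)–(b): forbidden (ΔS, ΔL, ΔJ).
(a)–(c): forbidden (parity, ΔS, ΔL, ΔJ).
(a)–(d): forbidden (ΔL, ΔJ).
(b)–(c): forbidden (ΔL, ΔJ).
(b)–(d): forbidden (parity, ΔS, ΔL).
(c)–(d): forbidden (ΔS, ΔL).
Allowed pairs: 0 of 6.

0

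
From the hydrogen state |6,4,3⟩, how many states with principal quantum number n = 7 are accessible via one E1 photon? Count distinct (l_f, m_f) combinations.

5

E1 requires Δl = ±1, so l_f ∈ {3, 5}; with 0 ≤ l_f ≤ n_f−1 = 6, the allowed l_f values are {3, 5}.
For l_f = 3: m_f ∈ {m_i−1, m_i, m_i+1} ∩ [−3, 3] = {2, 3} → 2 states.
For l_f = 5: m_f ∈ {m_i−1, m_i, m_i+1} ∩ [−5, 5] = {2, 3, 4} → 3 states.
Total: 5.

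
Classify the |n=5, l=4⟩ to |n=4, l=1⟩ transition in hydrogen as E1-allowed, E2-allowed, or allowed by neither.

neither

Δl = 1 − 4 = -3; l_i + l_f = 5.
E1 (Δl = ±1): not satisfied.
E2 (Δl = 0,±2, l_i+l_f ≥ 2): not satisfied.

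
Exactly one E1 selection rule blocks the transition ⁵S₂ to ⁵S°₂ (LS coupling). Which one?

the L=0 ↔ L=0 exclusion

Reading off the term symbols: S 2→2, L 0→0, J 2→2, parity even→odd.
ΔL = 0, ±1 (not L=0↔0): L: 0 → 0, ΔL = +0 — fails.
Parity must change: even → odd — ok.
ΔS = 0: S: 2 → 2 — ok.
ΔJ = 0, ±1 (not J=0↔0): J: 2 → 2, ΔJ = +0 — ok.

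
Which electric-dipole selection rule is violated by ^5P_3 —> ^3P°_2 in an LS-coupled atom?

Reading off the term symbols: S 2→1, L 1→1, J 3→2, parity even→odd.
ΔJ = 0, ±1 (not J=0↔0): J: 3 → 2, ΔJ = -1 — passes.
ΔS = 0: S: 2 → 1 — fails.
Parity must change: even → odd — passes.
ΔL = 0, ±1 (not L=0↔0): L: 1 → 1, ΔL = +0 — passes.

the ΔS = 0 rule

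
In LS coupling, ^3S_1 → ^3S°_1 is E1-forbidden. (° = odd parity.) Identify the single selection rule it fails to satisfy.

Reading off the term symbols: S 1→1, L 0→0, J 1→1, parity even→odd.
Parity must change: even → odd — ok.
ΔS = 0: S: 1 → 1 — ok.
ΔL = 0, ±1 (not L=0↔0): L: 0 → 0, ΔL = +0 — fails.
ΔJ = 0, ±1 (not J=0↔0): J: 1 → 1, ΔJ = +0 — ok.

the L=0 ↔ L=0 exclusion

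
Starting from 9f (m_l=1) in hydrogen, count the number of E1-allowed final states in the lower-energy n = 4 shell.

3

E1 requires Δl = ±1, so l_f ∈ {2, 4}; with 0 ≤ l_f ≤ n_f−1 = 3, the allowed l_f values are {2}.
For l_f = 2: m_f ∈ {m_i−1, m_i, m_i+1} ∩ [−2, 2] = {0, 1, 2} → 3 states.
Total: 3.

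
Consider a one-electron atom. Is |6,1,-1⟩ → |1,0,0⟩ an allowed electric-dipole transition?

allowed

l: 1 → 0 (Δl = -1). Δl = ±1 ✓.
Δm_l = 0 − (-1) = +1. E1 requires Δm_l = 0, ±1: ✓.
All E1 selection rules are satisfied.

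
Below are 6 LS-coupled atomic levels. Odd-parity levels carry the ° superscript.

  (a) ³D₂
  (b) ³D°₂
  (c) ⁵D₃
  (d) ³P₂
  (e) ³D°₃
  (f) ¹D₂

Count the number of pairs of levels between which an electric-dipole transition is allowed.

(a)–(b): allowed.
(a)–(c): forbidden (parity, ΔS).
(a)–(d): forbidden (parity).
(a)–(e): allowed.
(a)–(f): forbidden (parity, ΔS).
(b)–(c): forbidden (ΔS).
(b)–(d): allowed.
(b)–(e): forbidden (parity).
(b)–(f): forbidden (ΔS).
(c)–(d): forbidden (parity, ΔS).
(c)–(e): forbidden (ΔS).
(c)–(f): forbidden (parity, ΔS).
(d)–(e): allowed.
(d)–(f): forbidden (parity, ΔS).
(e)–(f): forbidden (ΔS).
Allowed pairs: 4 of 15.

4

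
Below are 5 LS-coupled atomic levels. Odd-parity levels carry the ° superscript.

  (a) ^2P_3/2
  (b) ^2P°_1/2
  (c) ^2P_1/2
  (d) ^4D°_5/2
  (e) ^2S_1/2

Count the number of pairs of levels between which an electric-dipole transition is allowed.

3

(a)–(b): allowed.
(a)–(c): forbidden (parity).
(a)–(d): forbidden (ΔS).
(a)–(e): forbidden (parity).
(b)–(c): allowed.
(b)–(d): forbidden (parity, ΔS, ΔJ).
(b)–(e): allowed.
(c)–(d): forbidden (ΔS, ΔJ).
(c)–(e): forbidden (parity).
(d)–(e): forbidden (ΔS, ΔL, ΔJ).
Allowed pairs: 3 of 10.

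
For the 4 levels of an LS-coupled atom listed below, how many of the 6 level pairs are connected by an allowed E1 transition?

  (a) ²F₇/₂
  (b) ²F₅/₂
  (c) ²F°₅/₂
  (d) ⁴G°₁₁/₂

2

(a)–(b): forbidden (parity).
(a)–(c): allowed.
(a)–(d): forbidden (ΔS, ΔJ).
(b)–(c): allowed.
(b)–(d): forbidden (ΔS, ΔJ).
(c)–(d): forbidden (parity, ΔS, ΔJ).
Allowed pairs: 2 of 6.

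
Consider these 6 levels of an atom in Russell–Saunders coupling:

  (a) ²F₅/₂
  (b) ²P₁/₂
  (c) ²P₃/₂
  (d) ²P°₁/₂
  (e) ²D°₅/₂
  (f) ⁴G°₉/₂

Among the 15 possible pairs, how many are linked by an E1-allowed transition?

(a)–(b): forbidden (parity, ΔL, ΔJ).
(a)–(c): forbidden (parity, ΔL).
(a)–(d): forbidden (ΔL, ΔJ).
(a)–(e): allowed.
(a)–(f): forbidden (ΔS, ΔJ).
(b)–(c): forbidden (parity).
(b)–(d): allowed.
(b)–(e): forbidden (ΔJ).
(b)–(f): forbidden (ΔS, ΔL, ΔJ).
(c)–(d): allowed.
(c)–(e): allowed.
(c)–(f): forbidden (ΔS, ΔL, ΔJ).
(d)–(e): forbidden (parity, ΔJ).
(d)–(f): forbidden (parity, ΔS, ΔL, ΔJ).
(e)–(f): forbidden (parity, ΔS, ΔL, ΔJ).
Allowed pairs: 4 of 15.

4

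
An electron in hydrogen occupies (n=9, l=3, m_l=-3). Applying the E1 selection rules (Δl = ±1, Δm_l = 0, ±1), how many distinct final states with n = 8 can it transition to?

4

E1 requires Δl = ±1, so l_f ∈ {2, 4}; with 0 ≤ l_f ≤ n_f−1 = 7, the allowed l_f values are {2, 4}.
For l_f = 2: m_f ∈ {m_i−1, m_i, m_i+1} ∩ [−2, 2] = {-2} → 1 state.
For l_f = 4: m_f ∈ {m_i−1, m_i, m_i+1} ∩ [−4, 4] = {-4, -3, -2} → 3 states.
Total: 4.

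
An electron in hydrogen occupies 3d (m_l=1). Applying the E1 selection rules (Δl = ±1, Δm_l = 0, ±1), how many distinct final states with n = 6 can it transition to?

E1 requires Δl = ±1, so l_f ∈ {1, 3}; with 0 ≤ l_f ≤ n_f−1 = 5, the allowed l_f values are {1, 3}.
For l_f = 1: m_f ∈ {m_i−1, m_i, m_i+1} ∩ [−1, 1] = {0, 1} → 2 states.
For l_f = 3: m_f ∈ {m_i−1, m_i, m_i+1} ∩ [−3, 3] = {0, 1, 2} → 3 states.
Total: 5.

5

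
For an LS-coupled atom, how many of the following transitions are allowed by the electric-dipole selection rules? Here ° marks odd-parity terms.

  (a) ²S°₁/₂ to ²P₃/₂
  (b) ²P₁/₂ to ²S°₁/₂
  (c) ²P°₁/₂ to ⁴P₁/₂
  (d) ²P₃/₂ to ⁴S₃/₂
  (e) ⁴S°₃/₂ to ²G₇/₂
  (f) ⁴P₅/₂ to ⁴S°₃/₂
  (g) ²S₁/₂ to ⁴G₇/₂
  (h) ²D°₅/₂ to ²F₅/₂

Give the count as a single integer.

4

(a) allowed
(b) allowed
(c) forbidden (ΔS fails)
(d) forbidden (parity, ΔS fail)
(e) forbidden (ΔS, ΔL, ΔJ fail)
(f) allowed
(g) forbidden (parity, ΔS, ΔL, ΔJ fail)
(h) allowed
Total allowed: 4 of 8.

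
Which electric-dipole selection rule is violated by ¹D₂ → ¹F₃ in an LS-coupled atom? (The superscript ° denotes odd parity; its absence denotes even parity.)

Initial level: S=0, L=2, J=2, parity even. Final level: S=0, L=3, J=3, parity even.
ΔS = 0: S: 0 → 0 — ok.
ΔJ = 0, ±1 (not J=0↔0): J: 2 → 3, ΔJ = +1 — ok.
ΔL = 0, ±1 (not L=0↔0): L: 2 → 3, ΔL = +1 — ok.
Parity must change: even → even — fails.

parity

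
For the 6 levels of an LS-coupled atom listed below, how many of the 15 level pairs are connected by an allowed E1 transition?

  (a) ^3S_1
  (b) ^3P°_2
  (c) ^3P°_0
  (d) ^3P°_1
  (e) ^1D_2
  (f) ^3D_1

6

(a)–(b): allowed.
(a)–(c): allowed.
(a)–(d): allowed.
(a)–(e): forbidden (parity, ΔS, ΔL).
(a)–(f): forbidden (parity, ΔL).
(b)–(c): forbidden (parity, ΔJ).
(b)–(d): forbidden (parity).
(b)–(e): forbidden (ΔS).
(b)–(f): allowed.
(c)–(d): forbidden (parity).
(c)–(e): forbidden (ΔS, ΔJ).
(c)–(f): allowed.
(d)–(e): forbidden (ΔS).
(d)–(f): allowed.
(e)–(f): forbidden (parity, ΔS).
Allowed pairs: 6 of 15.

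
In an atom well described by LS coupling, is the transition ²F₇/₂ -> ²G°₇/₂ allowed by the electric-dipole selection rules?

allowed

Initial level: S=1/2, L=3, J=7/2, parity even. Final level: S=1/2, L=4, J=7/2, parity odd.
Parity must change: even → odd — ok.
ΔS = 0: S: 1/2 → 1/2 — ok.
ΔL = 0, ±1 (not L=0↔0): L: 3 → 4, ΔL = +1 — ok.
ΔJ = 0, ±1 (not J=0↔0): J: 7/2 → 7/2, ΔJ = +0 — ok.
All four E1 rules are satisfied.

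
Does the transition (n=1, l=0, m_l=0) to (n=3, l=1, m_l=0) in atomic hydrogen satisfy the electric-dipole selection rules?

allowed

l: 0 → 1 (Δl = +1). Δl = ±1 ok.
m_l: 0 → 0 (Δm_l = +0). |Δm_l| ≤ 1 ok.
All E1 selection rules are satisfied.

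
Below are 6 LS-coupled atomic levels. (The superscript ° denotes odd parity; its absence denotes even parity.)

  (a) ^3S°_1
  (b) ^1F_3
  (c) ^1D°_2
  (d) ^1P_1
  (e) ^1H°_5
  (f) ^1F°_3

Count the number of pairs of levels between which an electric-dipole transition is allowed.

(a)–(b): forbidden (ΔS, ΔL, ΔJ).
(a)–(c): forbidden (parity, ΔS, ΔL).
(a)–(d): forbidden (ΔS).
(a)–(e): forbidden (parity, ΔS, ΔL, ΔJ).
(a)–(f): forbidden (parity, ΔS, ΔL, ΔJ).
(b)–(c): allowed.
(b)–(d): forbidden (parity, ΔL, ΔJ).
(b)–(e): forbidden (ΔL, ΔJ).
(b)–(f): allowed.
(c)–(d): allowed.
(c)–(e): forbidden (parity, ΔL, ΔJ).
(c)–(f): forbidden (parity).
(d)–(e): forbidden (ΔL, ΔJ).
(d)–(f): forbidden (ΔL, ΔJ).
(e)–(f): forbidden (parity, ΔL, ΔJ).
Allowed pairs: 3 of 15.

3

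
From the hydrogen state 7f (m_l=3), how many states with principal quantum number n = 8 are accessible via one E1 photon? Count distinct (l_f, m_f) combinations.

E1 requires Δl = ±1, so l_f ∈ {2, 4}; with 0 ≤ l_f ≤ n_f−1 = 7, the allowed l_f values are {2, 4}.
For l_f = 2: m_f ∈ {m_i−1, m_i, m_i+1} ∩ [−2, 2] = {2} → 1 state.
For l_f = 4: m_f ∈ {m_i−1, m_i, m_i+1} ∩ [−4, 4] = {2, 3, 4} → 3 states.
Total: 4.

4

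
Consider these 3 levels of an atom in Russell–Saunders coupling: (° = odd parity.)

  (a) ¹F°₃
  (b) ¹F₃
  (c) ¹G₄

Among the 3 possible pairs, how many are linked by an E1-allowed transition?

(a)–(b): allowed.
(a)–(c): allowed.
(b)–(c): forbidden (parity).
Allowed pairs: 2 of 3.

2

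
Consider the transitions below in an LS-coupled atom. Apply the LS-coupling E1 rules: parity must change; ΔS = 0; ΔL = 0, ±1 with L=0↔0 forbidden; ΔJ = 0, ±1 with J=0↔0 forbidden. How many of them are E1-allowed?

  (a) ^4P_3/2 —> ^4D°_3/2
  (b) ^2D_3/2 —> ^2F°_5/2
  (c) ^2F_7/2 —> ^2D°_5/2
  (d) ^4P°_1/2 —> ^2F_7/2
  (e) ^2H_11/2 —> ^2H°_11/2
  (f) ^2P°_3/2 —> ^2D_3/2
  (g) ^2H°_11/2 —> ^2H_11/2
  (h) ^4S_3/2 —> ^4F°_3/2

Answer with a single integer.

6

(a) allowed
(b) allowed
(c) allowed
(d) forbidden (ΔS, ΔL, ΔJ fail)
(e) allowed
(f) allowed
(g) allowed
(h) forbidden (ΔL fails)
Total allowed: 6 of 8.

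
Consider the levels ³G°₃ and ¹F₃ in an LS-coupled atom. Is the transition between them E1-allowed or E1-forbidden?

Reading off the term symbols: S 1→0, L 4→3, J 3→3, parity odd→even.
ΔJ = 0, ±1 (not J=0↔0): J: 3 → 3, ΔJ = +0 — ok.
ΔL = 0, ±1 (not L=0↔0): L: 4 → 3, ΔL = -1 — ok.
Parity must change: odd → even — ok.
ΔS = 0: S: 1 → 0 — fails.
Rule(s) violated: ΔS.

forbidden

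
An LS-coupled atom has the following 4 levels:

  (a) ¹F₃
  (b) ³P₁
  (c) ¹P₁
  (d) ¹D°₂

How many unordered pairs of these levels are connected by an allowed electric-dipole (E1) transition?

2

(a)–(b): forbidden (parity, ΔS, ΔL, ΔJ).
(a)–(c): forbidden (parity, ΔL, ΔJ).
(a)–(d): allowed.
(b)–(c): forbidden (parity, ΔS).
(b)–(d): forbidden (ΔS).
(c)–(d): allowed.
Allowed pairs: 2 of 6.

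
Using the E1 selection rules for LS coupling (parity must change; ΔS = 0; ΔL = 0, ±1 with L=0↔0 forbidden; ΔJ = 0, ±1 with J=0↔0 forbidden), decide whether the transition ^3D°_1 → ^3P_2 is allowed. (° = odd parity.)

allowed

Initial level: S=1, L=2, J=1, parity odd. Final level: S=1, L=1, J=2, parity even.
ΔJ = 0, ±1 (not J=0↔0): J: 1 → 2, ΔJ = +1 — ✓.
ΔS = 0: S: 1 → 1 — ✓.
ΔL = 0, ±1 (not L=0↔0): L: 2 → 1, ΔL = -1 — ✓.
Parity must change: odd → even — ✓.
All four E1 rules are satisfied.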